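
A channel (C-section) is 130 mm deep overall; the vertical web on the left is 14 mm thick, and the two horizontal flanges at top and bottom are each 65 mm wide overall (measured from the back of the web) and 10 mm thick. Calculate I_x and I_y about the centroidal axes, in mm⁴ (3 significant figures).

I_x ≈ 6.24 × 10⁶ mm⁴, I_y ≈ 9.41 × 10⁵ mm⁴

Split into non-overlapping primitives; take the origin at the lower-left of the bounding box.
Web: 14 × 130, A = 1 820 mm², y = 65 mm, Ī = 2 563 167 mm⁴.
Top flange (beyond web): 51 × 10, A = 510 mm², y = 125 mm, Ī = 4 250 mm⁴.
Bottom flange (beyond web): 51 × 10, A = 510 mm², y = 5 mm, Ī = 4 250 mm⁴.
By symmetry the centroid is at mid-height, ȳ = 65 mm.
Transfer each piece to the centroidal x-axis using Ī + A·d² with d = y − 65:
  web: d = 0 mm → contributes +2 563 167 mm⁴
  top flange (beyond web): d = 60 mm → contributes +1 840 250 mm⁴
  bottom flange (beyond web): d = -60 mm → contributes +1 840 250 mm⁴
Total I = 6 243 667 mm⁴.
For the y-axis: x̄ = 18.673 mm.
Repeating about the centroidal y-axis gives I_y = 941 242 mm⁴.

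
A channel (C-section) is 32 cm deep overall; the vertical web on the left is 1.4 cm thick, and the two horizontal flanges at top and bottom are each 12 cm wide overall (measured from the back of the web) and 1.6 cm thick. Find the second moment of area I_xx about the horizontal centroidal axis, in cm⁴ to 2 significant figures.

Decompose the section into non-overlapping parts with the origin at the bottom-left of its bounding rectangle.
Web: 1.4 × 32, A = 44.8 cm², y = 16 cm, Ī = 3 823 cm⁴.
Top flange (beyond web): 10.6 × 1.6, A = 16.96 cm², y = 31.2 cm, Ī = 3.618 cm⁴.
Bottom flange (beyond web): 10.6 × 1.6, A = 16.96 cm², y = 0.8 cm, Ī = 3.618 cm⁴.
By symmetry the centroid is at mid-height, ȳ = 16 cm.
Transfer each piece to the horizontal centroidal axis using Ī + A·d² with d = y − 16:
  web: d = 0 cm → contributes +3 823 cm⁴
  top flange (beyond web): d = 15.2 cm → contributes +3 922 cm⁴
  bottom flange (beyond web): d = -15.2 cm → contributes +3 922 cm⁴
Total I = 11 667 cm⁴.

I_xx ≈ 1.2 × 10⁴ cm⁴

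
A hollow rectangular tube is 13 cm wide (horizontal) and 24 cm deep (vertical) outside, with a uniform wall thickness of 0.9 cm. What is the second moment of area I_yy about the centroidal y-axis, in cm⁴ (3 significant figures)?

I_yy ≈ 1790 cm⁴

Split into non-overlapping primitives; take the origin at the lower-left of the bounding box.
Outer rectangle: 13 × 24, A = 312 cm², x = 6.5 cm, Ī = 4 394 cm⁴.
Inner void (subtracted): 11.2 × 22.2, A = 248.64 cm², x = 6.5 cm, Ī = 2599.1 cm⁴.
By symmetry the centroid is at mid-width, x̄ = 6.5 cm.
All pieces are centred on the centroidal y-axis, so I = ΣĪ (holes subtracted) = 1794.9 cm⁴.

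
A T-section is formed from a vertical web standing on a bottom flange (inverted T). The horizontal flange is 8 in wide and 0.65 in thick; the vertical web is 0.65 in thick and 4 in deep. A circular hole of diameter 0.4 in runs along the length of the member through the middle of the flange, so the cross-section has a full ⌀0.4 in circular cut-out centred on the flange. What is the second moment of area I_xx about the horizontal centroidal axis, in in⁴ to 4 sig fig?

I_xx ≈ 12.94 in⁴

Split into non-overlapping primitives; take the origin at the lower-left of the bounding box.
Flange: 8 × 0.65, A = 5.2 in², y = 0.325 in, Ī = 0.183083 in⁴.
Web: 0.65 × 4, A = 2.6 in², y = 2.65 in, Ī = 3.46667 in⁴.
Hole (subtracted): ⌀0.4, A = 0.125664 in², y = 0.325 in, Ī = 0.00125664 in⁴.
Centroid: ȳ = ΣA·y / ΣA = 1.11269 in.
Transfer each piece to the horizontal centroidal axis using Ī + A·d² with d = y − 1.11269:
  flange: d = -0.78769 in → contributes +3.40945 in⁴
  web: d = 1.53731 in → contributes +9.6113 in⁴
  hole: d = -0.78769 in → contributes −0.0792254 in⁴
Total I = 12.9415 in⁴.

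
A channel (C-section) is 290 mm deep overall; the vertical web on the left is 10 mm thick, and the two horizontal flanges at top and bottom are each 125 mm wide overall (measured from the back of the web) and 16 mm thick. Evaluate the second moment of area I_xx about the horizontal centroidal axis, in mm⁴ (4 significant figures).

I_xx ≈ 8.947 × 10⁷ mm⁴

Break the section into simple shapes (no overlaps), measuring from the bottom-left corner of the bounding box.
Web: 10 × 290, A = 2 900 mm², y = 145 mm, Ī = 20 324 167 mm⁴.
Top flange (beyond web): 115 × 16, A = 1 840 mm², y = 282 mm, Ī = 39253.3 mm⁴.
Bottom flange (beyond web): 115 × 16, A = 1 840 mm², y = 8 mm, Ī = 39253.3 mm⁴.
By symmetry the centroid is at mid-height, ȳ = 145 mm.
Transfer each piece to the horizontal centroidal axis using Ī + A·d² with d = y − 145:
  web: d = 0 mm → contributes +20 324 167 mm⁴
  top flange (beyond web): d = 137 mm → contributes +34 574 213 mm⁴
  bottom flange (beyond web): d = -137 mm → contributes +34 574 213 mm⁴
Total I = 89 472 593 mm⁴.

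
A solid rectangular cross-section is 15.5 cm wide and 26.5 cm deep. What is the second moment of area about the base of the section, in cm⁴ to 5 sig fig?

The section: 15.5 × 26.5, A = 410.75 cm², y = 13.25 cm, Ī = 24037.43 cm⁴.
Transfer it to the bottom edge using Ī + A·d² with d = y − 0:
  the section: d = 13.25 cm → contributes +96149.73 cm⁴
Total I = 96149.73 cm⁴.

I_base ≈ 9.6150 × 10⁴ cm⁴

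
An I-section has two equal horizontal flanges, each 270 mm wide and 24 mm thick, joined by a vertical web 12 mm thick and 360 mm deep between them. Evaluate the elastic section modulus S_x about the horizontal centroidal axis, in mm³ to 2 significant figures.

Break the section into simple shapes (no overlaps), measuring from the bottom-left corner of the bounding box.
Bottom flange: 270 × 24, A = 6 480 mm², y = 12 mm, Ī = 311 040 mm⁴.
Web: 12 × 360, A = 4 320 mm², y = 204 mm, Ī = 46 656 000 mm⁴.
Top flange: 270 × 24, A = 6 480 mm², y = 396 mm, Ī = 311 040 mm⁴.
By symmetry the centroid is at mid-height, ȳ = 204 mm.
Transfer each piece to the horizontal centroidal axis using Ī + A·d² with d = y − 204:
  bottom flange: d = -192 mm → contributes +239 189 760 mm⁴
  web: d = 0 mm → contributes +46 656 000 mm⁴
  top flange: d = 192 mm → contributes +239 189 760 mm⁴
Total I = 525 035 520 mm⁴.
Extreme fibre distance c = 204 mm; S = I/c = 2 573 704 mm³.

S_x ≈ 2.6 × 10⁶ mm³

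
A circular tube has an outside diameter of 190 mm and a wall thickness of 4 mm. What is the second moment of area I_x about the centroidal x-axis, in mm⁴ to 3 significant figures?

Treat the section as a set of non-overlapping primitives; coordinates are from the bounding-box lower-left.
Outer circle: ⌀190, A = 28 353 mm², y = 95 mm, Ī = 63 971 171 mm⁴.
Bore (subtracted): ⌀182, A = 26 016 mm², y = 95 mm, Ī = 53 858 648 mm⁴.
By symmetry the centroid is at mid-height, ȳ = 95 mm.
All pieces are centred on the centroidal x-axis, so I = ΣĪ (holes subtracted) = 10 112 523 mm⁴.

I_x ≈ 1.01 × 10⁷ mm⁴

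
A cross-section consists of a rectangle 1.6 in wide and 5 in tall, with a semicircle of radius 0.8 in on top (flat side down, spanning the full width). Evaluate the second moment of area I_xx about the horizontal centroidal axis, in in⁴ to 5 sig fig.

I_xx ≈ 23.912 in⁴

Break the section into simple shapes (no overlaps), measuring from the bottom-left corner of the bounding box.
Rectangular body: 1.6 × 5, A = 8 in², y = 2.5 in, Ī = 16.66667 in⁴.
Semicircular cap: semicircle r = 0.8, A = 1.00531 in², y = 5.339531 in, Ī = 0.04495645 in⁴.
Centroid: ȳ = ΣA·y / ΣA = 2.816992 in.
Transfer each piece to the horizontal centroidal axis using Ī + A·d² with d = y − 2.816992:
  rectangular body: d = -0.3169916 in → contributes +17.47054 in⁴
  semicircular cap: d = 2.522539 in → contributes +6.441946 in⁴
Total I = 23.91248 in⁴.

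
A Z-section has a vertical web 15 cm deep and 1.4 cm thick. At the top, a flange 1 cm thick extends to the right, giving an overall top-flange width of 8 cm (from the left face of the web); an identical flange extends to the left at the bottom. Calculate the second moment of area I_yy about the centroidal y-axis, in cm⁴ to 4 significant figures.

I_yy ≈ 262.5 cm⁴

Decompose the section into non-overlapping parts with the origin at the bottom-left of its bounding rectangle.
Web: 1.4 × 15, A = 21 cm², x = 7.3 cm, Ī = 3.43 cm⁴.
Top flange (beyond web): 6.6 × 1, A = 6.6 cm², x = 11.3 cm, Ī = 23.958 cm⁴.
Bottom flange (beyond web): 6.6 × 1, A = 6.6 cm², x = 3.3 cm, Ī = 23.958 cm⁴.
Centroid: x̄ = ΣA·x / ΣA = 7.3 cm.
Transfer each piece to the centroidal y-axis using Ī + A·d² with d = x − 7.3:
  web: d = 0 cm → contributes +3.43 cm⁴
  top flange (beyond web): d = 4 cm → contributes +129.558 cm⁴
  bottom flange (beyond web): d = -4 cm → contributes +129.558 cm⁴
Total I = 262.546 cm⁴.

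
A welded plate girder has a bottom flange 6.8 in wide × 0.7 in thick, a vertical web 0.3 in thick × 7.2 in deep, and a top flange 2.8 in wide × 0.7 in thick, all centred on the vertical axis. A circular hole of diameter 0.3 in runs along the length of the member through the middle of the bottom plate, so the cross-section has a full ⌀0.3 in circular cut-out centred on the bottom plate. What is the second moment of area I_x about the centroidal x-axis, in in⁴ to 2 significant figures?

Treat the section as a set of non-overlapping primitives; coordinates are from the bounding-box lower-left.
Bottom plate: 6.8 × 0.7, A = 4.76 in², y = 0.35 in, Ī = 0.1944 in⁴.
Web plate: 0.3 × 7.2, A = 2.16 in², y = 4.3 in, Ī = 9.331 in⁴.
Top plate: 2.8 × 0.7, A = 1.96 in², y = 8.25 in, Ī = 0.08003 in⁴.
Hole (subtracted): ⌀0.3, A = 0.07069 in², y = 0.35 in, Ī = 0.0003976 in⁴.
Centroid: ȳ = ΣA·y / ΣA = 3.076 in.
Transfer each piece to the centroidal x-axis using Ī + A·d² with d = y − 3.076:
  bottom plate: d = -2.726 in → contributes +35.57 in⁴
  web plate: d = 1.224 in → contributes +12.57 in⁴
  top plate: d = 5.174 in → contributes +52.55 in⁴
  hole: d = -2.726 in → contributes −0.5257 in⁴
Total I = 100.2 in⁴.

I_x ≈ 100 in⁴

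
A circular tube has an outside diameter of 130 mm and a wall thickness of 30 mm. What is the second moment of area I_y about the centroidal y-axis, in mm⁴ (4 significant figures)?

I_y ≈ 1.284 × 10⁷ mm⁴

Treat the section as a set of non-overlapping primitives; coordinates are from the bounding-box lower-left.
Outer circle: ⌀130, A = 13273.2 mm², x = 65 mm, Ī = 14 019 848 mm⁴.
Bore (subtracted): ⌀70, A = 3848.45 mm², x = 65 mm, Ī = 1 178 588 mm⁴.
By symmetry the centroid is at mid-width, x̄ = 65 mm.
All pieces are centred on the centroidal y-axis, so I = ΣĪ (holes subtracted) = 12 841 260 mm⁴.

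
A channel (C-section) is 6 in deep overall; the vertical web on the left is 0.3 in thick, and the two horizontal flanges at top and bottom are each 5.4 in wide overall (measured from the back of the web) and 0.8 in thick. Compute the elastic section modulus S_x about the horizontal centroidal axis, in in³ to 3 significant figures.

Treat the section as a set of non-overlapping primitives; coordinates are from the bounding-box lower-left.
Web: 0.3 × 6, A = 1.8 in², y = 3 in, Ī = 5.4 in⁴.
Top flange (beyond web): 5.1 × 0.8, A = 4.08 in², y = 5.6 in, Ī = 0.2176 in⁴.
Bottom flange (beyond web): 5.1 × 0.8, A = 4.08 in², y = 0.4 in, Ī = 0.2176 in⁴.
By symmetry the centroid is at mid-height, ȳ = 3 in.
Transfer each piece to the horizontal centroidal axis using Ī + A·d² with d = y − 3:
  web: d = 0 in → contributes +5.4 in⁴
  top flange (beyond web): d = 2.6 in → contributes +27.798 in⁴
  bottom flange (beyond web): d = -2.6 in → contributes +27.798 in⁴
Total I = 60.997 in⁴.
Extreme fibre distance c = 3 in; S = I/c = 20.332 in³.

S_x ≈ 20.3 in³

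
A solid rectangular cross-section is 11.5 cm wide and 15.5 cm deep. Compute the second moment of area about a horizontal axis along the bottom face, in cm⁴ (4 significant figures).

The section: 11.5 × 15.5, A = 178.25 cm², y = 7.75 cm, Ī = 3568.71 cm⁴.
Transfer it to a horizontal axis along the bottom face using Ī + A·d² with d = y − 0:
  the section: d = 7.75 cm → contributes +14274.9 cm⁴
Total I = 14274.9 cm⁴.

I_base ≈ 1.427 × 10⁴ cm⁴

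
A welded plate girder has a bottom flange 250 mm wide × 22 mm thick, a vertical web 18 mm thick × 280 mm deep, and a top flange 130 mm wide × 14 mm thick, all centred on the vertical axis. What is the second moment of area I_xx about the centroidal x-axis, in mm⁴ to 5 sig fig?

I_xx ≈ 1.7227 × 10⁸ mm⁴

Treat the section as a set of non-overlapping primitives; coordinates are from the bounding-box lower-left.
Bottom plate: 250 × 22, A = 5 500 mm², y = 11 mm, Ī = 221833.3 mm⁴.
Web plate: 18 × 280, A = 5 040 mm², y = 162 mm, Ī = 32 928 000 mm⁴.
Top plate: 130 × 14, A = 1 820 mm², y = 309 mm, Ī = 29726.67 mm⁴.
Centroid: ȳ = ΣA·y / ΣA = 116.4531 mm.
Transfer each piece to the centroidal x-axis using Ī + A·d² with d = y − 116.4531:
  bottom plate: d = -105.4531 mm → contributes +61 383 763 mm⁴
  web plate: d = 45.54693 mm → contributes +43 383 593 mm⁴
  top plate: d = 192.5469 mm → contributes +67 504 986 mm⁴
Total I = 172 272 343 mm⁴.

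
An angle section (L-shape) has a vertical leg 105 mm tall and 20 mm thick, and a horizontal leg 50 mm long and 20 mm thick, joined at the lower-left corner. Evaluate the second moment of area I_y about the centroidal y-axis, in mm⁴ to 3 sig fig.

I_y ≈ 4.07 × 10⁵ mm⁴

Decompose the section into non-overlapping parts with the origin at the bottom-left of its bounding rectangle.
Vertical leg: 20 × 105, A = 2 100 mm², x = 10 mm, Ī = 70 000 mm⁴.
Horizontal leg (remainder): 30 × 20, A = 600 mm², x = 35 mm, Ī = 45 000 mm⁴.
Centroid: x̄ = ΣA·x / ΣA = 15.556 mm.
Transfer each piece to the centroidal y-axis using Ī + A·d² with d = x − 15.556:
  vertical leg: d = -5.5556 mm → contributes +134 815 mm⁴
  horizontal leg (remainder): d = 19.444 mm → contributes +271 852 mm⁴
Total I = 406 667 mm⁴.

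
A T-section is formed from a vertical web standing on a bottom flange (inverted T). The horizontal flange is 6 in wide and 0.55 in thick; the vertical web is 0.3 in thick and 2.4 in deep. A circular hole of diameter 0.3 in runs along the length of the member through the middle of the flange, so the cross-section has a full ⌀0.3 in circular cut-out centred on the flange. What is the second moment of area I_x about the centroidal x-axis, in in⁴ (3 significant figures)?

Decompose the section into non-overlapping parts with the origin at the bottom-left of its bounding rectangle.
Flange: 6 × 0.55, A = 3.3 in², y = 0.275 in, Ī = 0.083188 in⁴.
Web: 0.3 × 2.4, A = 0.72 in², y = 1.75 in, Ī = 0.3456 in⁴.
Hole (subtracted): ⌀0.3, A = 0.070686 in², y = 0.275 in, Ī = 0.00039761 in⁴.
Centroid: ȳ = ΣA·y / ΣA = 0.54391 in.
Transfer each piece to the centroidal x-axis using Ī + A·d² with d = y − 0.54391:
  flange: d = -0.26891 in → contributes +0.32181 in⁴
  web: d = 1.2061 in → contributes +1.393 in⁴
  hole: d = -0.26891 in → contributes −0.005509 in⁴
Total I = 1.7093 in⁴.

I_x ≈ 1.71 in⁴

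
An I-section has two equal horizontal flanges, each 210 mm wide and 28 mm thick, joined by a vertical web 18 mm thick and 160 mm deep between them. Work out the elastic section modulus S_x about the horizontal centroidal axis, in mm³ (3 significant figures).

Break the section into simple shapes (no overlaps), measuring from the bottom-left corner of the bounding box.
Bottom flange: 210 × 28, A = 5 880 mm², y = 14 mm, Ī = 384 160 mm⁴.
Web: 18 × 160, A = 2 880 mm², y = 108 mm, Ī = 6 144 000 mm⁴.
Top flange: 210 × 28, A = 5 880 mm², y = 202 mm, Ī = 384 160 mm⁴.
By symmetry the centroid is at mid-height, ȳ = 108 mm.
Transfer each piece to the horizontal centroidal axis using Ī + A·d² with d = y − 108:
  bottom flange: d = -94 mm → contributes +52 339 840 mm⁴
  web: d = 0 mm → contributes +6 144 000 mm⁴
  top flange: d = 94 mm → contributes +52 339 840 mm⁴
Total I = 110 823 680 mm⁴.
Extreme fibre distance c = 108 mm; S = I/c = 1 026 145 mm³.

S_x ≈ 1.03 × 10⁶ mm³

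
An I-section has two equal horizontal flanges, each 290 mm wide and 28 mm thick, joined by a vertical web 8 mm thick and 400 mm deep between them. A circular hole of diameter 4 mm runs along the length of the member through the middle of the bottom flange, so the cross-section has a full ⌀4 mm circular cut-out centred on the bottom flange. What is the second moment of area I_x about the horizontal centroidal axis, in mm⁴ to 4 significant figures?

I_x ≈ 7.869 × 10⁸ mm⁴

Split into non-overlapping primitives; take the origin at the lower-left of the bounding box.
Bottom flange: 290 × 28, A = 8 120 mm², y = 14 mm, Ī = 530 507 mm⁴.
Web: 8 × 400, A = 3 200 mm², y = 228 mm, Ī = 42 666 667 mm⁴.
Top flange: 290 × 28, A = 8 120 mm², y = 442 mm, Ī = 530 507 mm⁴.
Hole (subtracted): ⌀4, A = 12.5664 mm², y = 14 mm, Ī = 12.5664 mm⁴.
Centroid: ȳ = ΣA·y / ΣA = 228.138 mm.
Transfer each piece to the horizontal centroidal axis using Ī + A·d² with d = y − 228.138:
  bottom flange: d = -214.138 mm → contributes +372 875 252 mm⁴
  web: d = -0.138423 mm → contributes +42 666 728 mm⁴
  top flange: d = 213.862 mm → contributes +371 913 113 mm⁴
  hole: d = -214.138 mm → contributes −576 247 mm⁴
Total I = 786 878 846 mm⁴.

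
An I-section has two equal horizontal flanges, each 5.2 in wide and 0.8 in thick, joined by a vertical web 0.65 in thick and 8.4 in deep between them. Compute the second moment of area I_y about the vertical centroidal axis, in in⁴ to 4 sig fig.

Split into non-overlapping primitives; take the origin at the lower-left of the bounding box.
Bottom flange: 5.2 × 0.8, A = 4.16 in², x = 2.6 in, Ī = 9.37387 in⁴.
Web: 0.65 × 8.4, A = 5.46 in², x = 2.6 in, Ī = 0.192238 in⁴.
Top flange: 5.2 × 0.8, A = 4.16 in², x = 2.6 in, Ī = 9.37387 in⁴.
By symmetry the centroid is at mid-width, x̄ = 2.6 in.
All pieces are centred on the vertical centroidal axis, so I = ΣĪ = 18.94 in⁴.

I_y ≈ 18.94 in⁴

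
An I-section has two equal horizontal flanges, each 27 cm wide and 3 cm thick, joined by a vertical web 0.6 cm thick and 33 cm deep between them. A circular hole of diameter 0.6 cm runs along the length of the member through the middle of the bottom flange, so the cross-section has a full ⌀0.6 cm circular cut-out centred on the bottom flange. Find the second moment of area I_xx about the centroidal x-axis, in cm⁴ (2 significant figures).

Decompose the section into non-overlapping parts with the origin at the bottom-left of its bounding rectangle.
Bottom flange: 27 × 3, A = 81 cm², y = 1.5 cm, Ī = 60.75 cm⁴.
Web: 0.6 × 33, A = 19.8 cm², y = 19.5 cm, Ī = 1 797 cm⁴.
Top flange: 27 × 3, A = 81 cm², y = 37.5 cm, Ī = 60.75 cm⁴.
Hole (subtracted): ⌀0.6, A = 0.2827 cm², y = 1.5 cm, Ī = 0.006362 cm⁴.
Centroid: ȳ = ΣA·y / ΣA = 19.53 cm.
Transfer each piece to the centroidal x-axis using Ī + A·d² with d = y − 19.53:
  bottom flange: d = -18.03 cm → contributes +26 387 cm⁴
  web: d = -0.02804 cm → contributes +1 797 cm⁴
  top flange: d = 17.97 cm → contributes +26 223 cm⁴
  hole: d = -18.03 cm → contributes −91.9 cm⁴
Total I = 54 315 cm⁴.

I_xx ≈ 5.4 × 10⁴ cm⁴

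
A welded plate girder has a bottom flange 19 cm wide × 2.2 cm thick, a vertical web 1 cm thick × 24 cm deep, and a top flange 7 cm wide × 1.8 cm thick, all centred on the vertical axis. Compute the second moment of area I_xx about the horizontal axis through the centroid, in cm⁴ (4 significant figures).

I_xx ≈ 8551 cm⁴

Split into non-overlapping primitives; take the origin at the lower-left of the bounding box.
Bottom plate: 19 × 2.2, A = 41.8 cm², y = 1.1 cm, Ī = 16.8593 cm⁴.
Web plate: 1 × 24, A = 24 cm², y = 14.2 cm, Ī = 1 152 cm⁴.
Top plate: 7 × 1.8, A = 12.6 cm², y = 27.1 cm, Ī = 3.402 cm⁴.
Centroid: ȳ = ΣA·y / ΣA = 9.28878 cm.
Transfer each piece to the horizontal axis through the centroid using Ī + A·d² with d = y − 9.28878:
  bottom plate: d = -8.18878 cm → contributes +2819.8 cm⁴
  web plate: d = 4.91122 cm → contributes +1730.88 cm⁴
  top plate: d = 17.8112 cm → contributes +4000.62 cm⁴
Total I = 8551.31 cm⁴.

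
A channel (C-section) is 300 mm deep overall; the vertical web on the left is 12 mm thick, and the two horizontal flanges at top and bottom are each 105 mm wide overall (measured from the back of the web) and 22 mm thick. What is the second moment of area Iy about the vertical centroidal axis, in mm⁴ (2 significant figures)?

Iy ≈ 8.3 × 10⁶ mm⁴

Split into non-overlapping primitives; take the origin at the lower-left of the bounding box.
Web: 12 × 300, A = 3 600 mm², x = 6 mm, Ī = 43 200 mm⁴.
Top flange (beyond web): 93 × 22, A = 2 046 mm², x = 58.5 mm, Ī = 1 474 655 mm⁴.
Bottom flange (beyond web): 93 × 22, A = 2 046 mm², x = 58.5 mm, Ī = 1 474 655 mm⁴.
Centroid: x̄ = ΣA·x / ΣA = 33.93 mm.
Transfer each piece to the vertical centroidal axis using Ī + A·d² with d = x − 33.93:
  web: d = -27.93 mm → contributes +2 851 308 mm⁴
  top flange (beyond web): d = 24.57 mm → contributes +2 709 893 mm⁴
  bottom flange (beyond web): d = 24.57 mm → contributes +2 709 893 mm⁴
Total I = 8 271 093 mm⁴.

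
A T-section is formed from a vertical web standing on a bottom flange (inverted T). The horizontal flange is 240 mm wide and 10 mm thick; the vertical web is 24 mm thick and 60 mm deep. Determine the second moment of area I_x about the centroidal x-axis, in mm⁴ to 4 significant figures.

Treat the section as a set of non-overlapping primitives; coordinates are from the bounding-box lower-left.
Flange: 240 × 10, A = 2 400 mm², y = 5 mm, Ī = 20 000 mm⁴.
Web: 24 × 60, A = 1 440 mm², y = 40 mm, Ī = 432 000 mm⁴.
Centroid: ȳ = ΣA·y / ΣA = 18.125 mm.
Transfer each piece to the centroidal x-axis using Ī + A·d² with d = y − 18.125:
  flange: d = -13.125 mm → contributes +433 438 mm⁴
  web: d = 21.875 mm → contributes +1 121 063 mm⁴
Total I = 1 554 500 mm⁴.

I_x ≈ 1.555 × 10⁶ mm⁴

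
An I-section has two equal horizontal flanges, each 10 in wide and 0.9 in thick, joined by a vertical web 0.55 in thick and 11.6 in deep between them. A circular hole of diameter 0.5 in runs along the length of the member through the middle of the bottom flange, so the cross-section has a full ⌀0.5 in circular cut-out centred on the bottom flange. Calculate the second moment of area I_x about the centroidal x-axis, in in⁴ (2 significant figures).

I_x ≈ 770 in⁴

Split into non-overlapping primitives; take the origin at the lower-left of the bounding box.
Bottom flange: 10 × 0.9, A = 9 in², y = 0.45 in, Ī = 0.6075 in⁴.
Web: 0.55 × 11.6, A = 6.38 in², y = 6.7 in, Ī = 71.54 in⁴.
Top flange: 10 × 0.9, A = 9 in², y = 12.95 in, Ī = 0.6075 in⁴.
Hole (subtracted): ⌀0.5, A = 0.1963 in², y = 0.45 in, Ī = 0.003068 in⁴.
Centroid: ȳ = ΣA·y / ΣA = 6.751 in.
Transfer each piece to the centroidal x-axis using Ī + A·d² with d = y − 6.751:
  bottom flange: d = -6.301 in → contributes +357.9 in⁴
  web: d = -0.05074 in → contributes +71.56 in⁴
  top flange: d = 6.199 in → contributes +346.5 in⁴
  hole: d = -6.301 in → contributes −7.798 in⁴
Total I = 768.1 in⁴.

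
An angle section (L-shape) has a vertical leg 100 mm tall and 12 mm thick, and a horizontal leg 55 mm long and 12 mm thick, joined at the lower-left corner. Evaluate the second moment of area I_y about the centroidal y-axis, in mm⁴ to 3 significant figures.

Treat the section as a set of non-overlapping primitives; coordinates are from the bounding-box lower-left.
Vertical leg: 12 × 100, A = 1 200 mm², x = 6 mm, Ī = 14 400 mm⁴.
Horizontal leg (remainder): 43 × 12, A = 516 mm², x = 33.5 mm, Ī = 79 507 mm⁴.
Centroid: x̄ = ΣA·x / ΣA = 14.269 mm.
Transfer each piece to the centroidal y-axis using Ī + A·d² with d = x − 14.269:
  vertical leg: d = -8.2692 mm → contributes +96 456 mm⁴
  horizontal leg (remainder): d = 19.231 mm → contributes +270 335 mm⁴
Total I = 366 792 mm⁴.

I_y ≈ 3.67 × 10⁵ mm⁴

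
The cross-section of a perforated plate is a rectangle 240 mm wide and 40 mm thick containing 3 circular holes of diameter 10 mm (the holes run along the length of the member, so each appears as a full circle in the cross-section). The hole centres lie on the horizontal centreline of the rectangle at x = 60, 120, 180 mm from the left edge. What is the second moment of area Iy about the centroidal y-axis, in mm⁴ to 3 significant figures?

Iy ≈ 4.55 × 10⁷ mm⁴

Treat the section as a set of non-overlapping primitives; coordinates are from the bounding-box lower-left.
Plate: 240 × 40, A = 9 600 mm², x = 120 mm, Ī = 46 080 000 mm⁴.
Hole 1 (subtracted): ⌀10, A = 78.54 mm², x = 60 mm, Ī = 490.87 mm⁴.
Hole 2 (subtracted): ⌀10, A = 78.54 mm², x = 120 mm, Ī = 490.87 mm⁴.
Hole 3 (subtracted): ⌀10, A = 78.54 mm², x = 180 mm, Ī = 490.87 mm⁴.
By symmetry the centroid is at mid-width, x̄ = 120 mm.
Transfer each piece to the centroidal y-axis using Ī + A·d² with d = x − 120:
  plate: d = 0 mm → contributes +46 080 000 mm⁴
  hole 1: d = -60 mm → contributes −283 234 mm⁴
  hole 2: d = 0 mm → contributes −490.87 mm⁴
  hole 3: d = 60 mm → contributes −283 234 mm⁴
Total I = 45 513 041 mm⁴.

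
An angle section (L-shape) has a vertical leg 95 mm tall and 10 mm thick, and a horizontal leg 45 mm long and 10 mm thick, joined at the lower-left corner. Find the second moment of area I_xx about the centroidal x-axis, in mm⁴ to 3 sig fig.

I_xx ≈ 1.18 × 10⁶ mm⁴

Decompose the section into non-overlapping parts with the origin at the bottom-left of its bounding rectangle.
Vertical leg: 10 × 95, A = 950 mm², y = 47.5 mm, Ī = 714 479 mm⁴.
Horizontal leg (remainder): 35 × 10, A = 350 mm², y = 5 mm, Ī = 2916.7 mm⁴.
Centroid: ȳ = ΣA·y / ΣA = 36.058 mm.
Transfer each piece to the centroidal x-axis using Ī + A·d² with d = y − 36.058:
  vertical leg: d = 11.442 mm → contributes +838 859 mm⁴
  horizontal leg (remainder): d = -31.058 mm → contributes +340 520 mm⁴
Total I = 1 179 379 mm⁴.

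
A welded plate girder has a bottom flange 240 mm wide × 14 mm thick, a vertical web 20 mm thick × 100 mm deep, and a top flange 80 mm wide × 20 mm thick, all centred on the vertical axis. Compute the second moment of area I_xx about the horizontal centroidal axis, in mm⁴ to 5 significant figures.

I_xx ≈ 1.7141 × 10⁷ mm⁴

Treat the section as a set of non-overlapping primitives; coordinates are from the bounding-box lower-left.
Bottom plate: 240 × 14, A = 3 360 mm², y = 7 mm, Ī = 54 880 mm⁴.
Web plate: 20 × 100, A = 2 000 mm², y = 64 mm, Ī = 1 666 667 mm⁴.
Top plate: 80 × 20, A = 1 600 mm², y = 124 mm, Ī = 53333.33 mm⁴.
Centroid: ȳ = ΣA·y / ΣA = 50.27586 mm.
Transfer each piece to the horizontal centroidal axis using Ī + A·d² with d = y − 50.27586:
  bottom plate: d = -43.27586 mm → contributes +6 347 489 mm⁴
  web plate: d = 13.72414 mm → contributes +2 043 371 mm⁴
  top plate: d = 73.72414 mm → contributes +8 749 731 mm⁴
Total I = 17 140 590 mm⁴.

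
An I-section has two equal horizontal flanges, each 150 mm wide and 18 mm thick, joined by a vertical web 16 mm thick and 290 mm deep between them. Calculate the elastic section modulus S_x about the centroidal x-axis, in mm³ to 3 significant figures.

Decompose the section into non-overlapping parts with the origin at the bottom-left of its bounding rectangle.
Bottom flange: 150 × 18, A = 2 700 mm², y = 9 mm, Ī = 72 900 mm⁴.
Web: 16 × 290, A = 4 640 mm², y = 163 mm, Ī = 32 518 667 mm⁴.
Top flange: 150 × 18, A = 2 700 mm², y = 317 mm, Ī = 72 900 mm⁴.
By symmetry the centroid is at mid-height, ȳ = 163 mm.
Transfer each piece to the centroidal x-axis using Ī + A·d² with d = y − 163:
  bottom flange: d = -154 mm → contributes +64 106 100 mm⁴
  web: d = 0 mm → contributes +32 518 667 mm⁴
  top flange: d = 154 mm → contributes +64 106 100 mm⁴
Total I = 160 730 867 mm⁴.
Extreme fibre distance c = 163 mm; S = I/c = 986 079 mm³.

S_x ≈ 9.86 × 10⁵ mm³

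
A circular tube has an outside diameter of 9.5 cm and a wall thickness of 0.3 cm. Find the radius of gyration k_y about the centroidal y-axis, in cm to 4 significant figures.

Split into non-overlapping primitives; take the origin at the lower-left of the bounding box.
Outer circle: ⌀9.5, A = 70.8822 cm², x = 4.75 cm, Ī = 399.82 cm⁴.
Bore (subtracted): ⌀8.9, A = 62.2114 cm², x = 4.75 cm, Ī = 307.985 cm⁴.
By symmetry the centroid is at mid-width, x̄ = 4.75 cm.
All pieces are centred on the centroidal y-axis, so I = ΣĪ (holes subtracted) = 91.8346 cm⁴.
Radius of gyration: k = √(I/A) = √(91.8346 / 8.6708) = 3.25442 cm.

k_y ≈ 3.254 cm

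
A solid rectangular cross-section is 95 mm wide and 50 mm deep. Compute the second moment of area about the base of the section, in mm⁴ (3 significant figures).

I_base ≈ 3.96 × 10⁶ mm⁴

The section: 95 × 50, A = 4 750 mm², y = 25 mm, Ī = 989 583 mm⁴.
Transfer it to the bottom edge using Ī + A·d² with d = y − 0:
  the section: d = 25 mm → contributes +3 958 333 mm⁴
Total I = 3 958 333 mm⁴.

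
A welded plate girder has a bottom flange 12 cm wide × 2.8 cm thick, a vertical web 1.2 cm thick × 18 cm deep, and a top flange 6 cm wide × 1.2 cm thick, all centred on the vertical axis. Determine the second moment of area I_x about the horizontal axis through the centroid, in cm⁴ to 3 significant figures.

Split into non-overlapping primitives; take the origin at the lower-left of the bounding box.
Bottom plate: 12 × 2.8, A = 33.6 cm², y = 1.4 cm, Ī = 21.952 cm⁴.
Web plate: 1.2 × 18, A = 21.6 cm², y = 11.8 cm, Ī = 583.2 cm⁴.
Top plate: 6 × 1.2, A = 7.2 cm², y = 21.4 cm, Ī = 0.864 cm⁴.
Centroid: ȳ = ΣA·y / ΣA = 7.3077 cm.
Transfer each piece to the horizontal axis through the centroid using Ī + A·d² with d = y − 7.3077:
  bottom plate: d = -5.9077 cm → contributes +1194.6 cm⁴
  web plate: d = 4.4923 cm → contributes +1019.1 cm⁴
  top plate: d = 14.092 cm → contributes +1430.7 cm⁴
Total I = 3644.5 cm⁴.

I_x ≈ 3640 cm⁴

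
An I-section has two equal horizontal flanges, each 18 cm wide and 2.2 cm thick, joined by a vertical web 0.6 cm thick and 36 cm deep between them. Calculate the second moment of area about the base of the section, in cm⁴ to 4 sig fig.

Break the section into simple shapes (no overlaps), measuring from the bottom-left corner of the bounding box.
Bottom flange: 18 × 2.2, A = 39.6 cm², y = 1.1 cm, Ī = 15.972 cm⁴.
Web: 0.6 × 36, A = 21.6 cm², y = 20.2 cm, Ī = 2332.8 cm⁴.
Top flange: 18 × 2.2, A = 39.6 cm², y = 39.3 cm, Ī = 15.972 cm⁴.
Transfer each piece to a horizontal axis along the bottom face using Ī + A·d² with d = y − 0:
  bottom flange: d = 1.1 cm → contributes +63.888 cm⁴
  web: d = 20.2 cm → contributes +11146.5 cm⁴
  top flange: d = 39.3 cm → contributes +61177.8 cm⁴
Total I = 72388.1 cm⁴.

I_base ≈ 7.239 × 10⁴ cm⁴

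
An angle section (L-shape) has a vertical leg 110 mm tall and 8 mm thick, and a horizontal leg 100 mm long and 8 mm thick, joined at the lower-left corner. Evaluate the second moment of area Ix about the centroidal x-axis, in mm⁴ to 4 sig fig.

Ix ≈ 1.934 × 10⁶ mm⁴

Break the section into simple shapes (no overlaps), measuring from the bottom-left corner of the bounding box.
Vertical leg: 8 × 110, A = 880 mm², y = 55 mm, Ī = 887 333 mm⁴.
Horizontal leg (remainder): 92 × 8, A = 736 mm², y = 4 mm, Ī = 3925.33 mm⁴.
Centroid: ȳ = ΣA·y / ΣA = 31.7723 mm.
Transfer each piece to the centroidal x-axis using Ī + A·d² with d = y − 31.7723:
  vertical leg: d = 23.2277 mm → contributes +1 362 117 mm⁴
  horizontal leg (remainder): d = -27.7723 mm → contributes +571 602 mm⁴
Total I = 1 933 719 mm⁴.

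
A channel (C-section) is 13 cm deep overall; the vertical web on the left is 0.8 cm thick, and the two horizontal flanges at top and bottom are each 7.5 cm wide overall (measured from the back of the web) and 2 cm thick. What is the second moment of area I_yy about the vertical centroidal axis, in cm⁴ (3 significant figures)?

Split into non-overlapping primitives; take the origin at the lower-left of the bounding box.
Web: 0.8 × 13, A = 10.4 cm², x = 0.4 cm, Ī = 0.55467 cm⁴.
Top flange (beyond web): 6.7 × 2, A = 13.4 cm², x = 4.15 cm, Ī = 50.127 cm⁴.
Bottom flange (beyond web): 6.7 × 2, A = 13.4 cm², x = 4.15 cm, Ī = 50.127 cm⁴.
Centroid: x̄ = ΣA·x / ΣA = 3.1016 cm.
Transfer each piece to the vertical centroidal axis using Ī + A·d² with d = x − 3.1016:
  web: d = -2.7016 cm → contributes +76.461 cm⁴
  top flange (beyond web): d = 1.0484 cm → contributes +64.855 cm⁴
  bottom flange (beyond web): d = 1.0484 cm → contributes +64.855 cm⁴
Total I = 206.17 cm⁴.

I_yy ≈ 206 cm⁴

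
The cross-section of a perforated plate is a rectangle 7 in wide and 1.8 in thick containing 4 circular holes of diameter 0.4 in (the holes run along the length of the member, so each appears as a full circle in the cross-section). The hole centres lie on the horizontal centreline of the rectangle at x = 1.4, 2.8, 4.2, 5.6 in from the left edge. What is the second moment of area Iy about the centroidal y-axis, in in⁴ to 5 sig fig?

Iy ≈ 50.213 in⁴

Treat the section as a set of non-overlapping primitives; coordinates are from the bounding-box lower-left.
Plate: 7 × 1.8, A = 12.6 in², x = 3.5 in, Ī = 51.45 in⁴.
Hole 1 (subtracted): ⌀0.4, A = 0.1256637 in², x = 1.4 in, Ī = 0.001256637 in⁴.
Hole 2 (subtracted): ⌀0.4, A = 0.1256637 in², x = 2.8 in, Ī = 0.001256637 in⁴.
Hole 3 (subtracted): ⌀0.4, A = 0.1256637 in², x = 4.2 in, Ī = 0.001256637 in⁴.
Hole 4 (subtracted): ⌀0.4, A = 0.1256637 in², x = 5.6 in, Ī = 0.001256637 in⁴.
By symmetry the centroid is at mid-width, x̄ = 3.5 in.
Transfer each piece to the centroidal y-axis using Ī + A·d² with d = x − 3.5:
  plate: d = 0 in → contributes +51.45 in⁴
  hole 1: d = -2.1 in → contributes −0.5554336 in⁴
  hole 2: d = -0.7 in → contributes −0.06283185 in⁴
  hole 3: d = 0.7 in → contributes −0.06283185 in⁴
  hole 4: d = 2.1 in → contributes −0.5554336 in⁴
Total I = 50.21347 in⁴.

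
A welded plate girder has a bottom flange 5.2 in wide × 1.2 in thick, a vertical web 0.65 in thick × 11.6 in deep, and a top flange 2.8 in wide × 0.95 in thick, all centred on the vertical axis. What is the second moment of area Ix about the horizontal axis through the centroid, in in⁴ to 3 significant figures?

Treat the section as a set of non-overlapping primitives; coordinates are from the bounding-box lower-left.
Bottom plate: 5.2 × 1.2, A = 6.24 in², y = 0.6 in, Ī = 0.7488 in⁴.
Web plate: 0.65 × 11.6, A = 7.54 in², y = 7 in, Ī = 84.549 in⁴.
Top plate: 2.8 × 0.95, A = 2.66 in², y = 13.275 in, Ī = 0.20005 in⁴.
Centroid: ȳ = ΣA·y / ΣA = 5.5861 in.
Transfer each piece to the horizontal axis through the centroid using Ī + A·d² with d = y − 5.5861:
  bottom plate: d = -4.9861 in → contributes +155.88 in⁴
  web plate: d = 1.4139 in → contributes +99.622 in⁴
  top plate: d = 7.6889 in → contributes +157.46 in⁴
Total I = 412.96 in⁴.

Ix ≈ 413 in⁴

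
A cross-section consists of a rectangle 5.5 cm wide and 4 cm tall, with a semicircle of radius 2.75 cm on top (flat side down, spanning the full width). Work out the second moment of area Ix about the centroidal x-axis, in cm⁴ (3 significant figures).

Ix ≈ 113 cm⁴

Decompose the section into non-overlapping parts with the origin at the bottom-left of its bounding rectangle.
Rectangular body: 5.5 × 4, A = 22 cm², y = 2 cm, Ī = 29.333 cm⁴.
Semicircular cap: semicircle r = 2.75, A = 11.879 cm², y = 5.1671 cm, Ī = 6.2772 cm⁴.
Centroid: ȳ = ΣA·y / ΣA = 3.1105 cm.
Transfer each piece to the centroidal x-axis using Ī + A·d² with d = y − 3.1105:
  rectangular body: d = -1.1105 cm → contributes +56.464 cm⁴
  semicircular cap: d = 2.0566 cm → contributes +56.523 cm⁴
Total I = 112.99 cm⁴.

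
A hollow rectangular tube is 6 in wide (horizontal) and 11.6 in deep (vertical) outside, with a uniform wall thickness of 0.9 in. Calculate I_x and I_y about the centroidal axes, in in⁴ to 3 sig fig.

I_x ≈ 451 in⁴, I_y ≈ 148 in⁴

Break the section into simple shapes (no overlaps), measuring from the bottom-left corner of the bounding box.
Outer rectangle: 6 × 11.6, A = 69.6 in², y = 5.8 in, Ī = 780.45 in⁴.
Inner void (subtracted): 4.2 × 9.8, A = 41.16 in², y = 5.8 in, Ī = 329.42 in⁴.
By symmetry the centroid is at mid-height, ȳ = 5.8 in.
All pieces are centred on the centroidal x-axis, so I = ΣĪ (holes subtracted) = 451.03 in⁴.
Repeating about the centroidal y-axis gives I_y = 148.29 in⁴.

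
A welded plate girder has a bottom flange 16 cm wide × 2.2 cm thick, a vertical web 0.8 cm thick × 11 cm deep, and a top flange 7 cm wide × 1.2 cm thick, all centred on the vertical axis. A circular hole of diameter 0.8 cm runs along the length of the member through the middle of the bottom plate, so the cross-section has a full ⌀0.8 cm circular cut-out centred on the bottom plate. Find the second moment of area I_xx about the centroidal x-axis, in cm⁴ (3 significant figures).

Treat the section as a set of non-overlapping primitives; coordinates are from the bounding-box lower-left.
Bottom plate: 16 × 2.2, A = 35.2 cm², y = 1.1 cm, Ī = 14.197 cm⁴.
Web plate: 0.8 × 11, A = 8.8 cm², y = 7.7 cm, Ī = 88.733 cm⁴.
Top plate: 7 × 1.2, A = 8.4 cm², y = 13.8 cm, Ī = 1.008 cm⁴.
Hole (subtracted): ⌀0.8, A = 0.50265 cm², y = 1.1 cm, Ī = 0.020106 cm⁴.
Centroid: ȳ = ΣA·y / ΣA = 4.2747 cm.
Transfer each piece to the centroidal x-axis using Ī + A·d² with d = y − 4.2747:
  bottom plate: d = -3.1747 cm → contributes +368.97 cm⁴
  web plate: d = 3.4253 cm → contributes +191.98 cm⁴
  top plate: d = 9.5253 cm → contributes +763.15 cm⁴
  hole: d = -3.1747 cm → contributes −5.0863 cm⁴
Total I = 1 319 cm⁴.

I_xx ≈ 1320 cm⁴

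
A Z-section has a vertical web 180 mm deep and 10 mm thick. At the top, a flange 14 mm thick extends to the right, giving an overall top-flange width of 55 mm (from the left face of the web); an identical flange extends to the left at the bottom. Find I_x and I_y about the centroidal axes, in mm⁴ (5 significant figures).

I_x ≈ 1.3561 × 10⁷ mm⁴, I_y ≈ 1.1805 × 10⁶ mm⁴

Split into non-overlapping primitives; take the origin at the lower-left of the bounding box.
Web: 10 × 180, A = 1 800 mm², y = 90 mm, Ī = 4 860 000 mm⁴.
Top flange (beyond web): 45 × 14, A = 630 mm², y = 173 mm, Ī = 10 290 mm⁴.
Bottom flange (beyond web): 45 × 14, A = 630 mm², y = 7 mm, Ī = 10 290 mm⁴.
Centroid: ȳ = ΣA·y / ΣA = 90 mm.
Transfer each piece to the centroidal x-axis using Ī + A·d² with d = y − 90:
  web: d = 0 mm → contributes +4 860 000 mm⁴
  top flange (beyond web): d = 83 mm → contributes +4 350 360 mm⁴
  bottom flange (beyond web): d = -83 mm → contributes +4 350 360 mm⁴
Total I = 13 560 720 mm⁴.
For the y-axis: x̄ = 50 mm.
Repeating about the centroidal y-axis gives I_y = 1 180 500 mm⁴.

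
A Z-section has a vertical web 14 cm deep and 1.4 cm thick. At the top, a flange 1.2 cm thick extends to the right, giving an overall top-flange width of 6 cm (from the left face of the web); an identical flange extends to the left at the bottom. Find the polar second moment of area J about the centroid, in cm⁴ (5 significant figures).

J ≈ 895.69 cm⁴

Split into non-overlapping primitives; take the origin at the lower-left of the bounding box.
Web: 1.4 × 14, A = 19.6 cm², y = 7 cm, Ī = 320.1333 cm⁴.
Top flange (beyond web): 4.6 × 1.2, A = 5.52 cm², y = 13.4 cm, Ī = 0.6624 cm⁴.
Bottom flange (beyond web): 4.6 × 1.2, A = 5.52 cm², y = 0.6 cm, Ī = 0.6624 cm⁴.
Centroid: ȳ = ΣA·y / ΣA = 7 cm.
Transfer each piece to the centroidal x-axis using Ī + A·d² with d = y − 7:
  web: d = 0 cm → contributes +320.1333 cm⁴
  top flange (beyond web): d = 6.4 cm → contributes +226.7616 cm⁴
  bottom flange (beyond web): d = -6.4 cm → contributes +226.7616 cm⁴
Total I = 773.6565 cm⁴.
For the y-axis: x̄ = 5.3 cm.
Repeating about the centroidal y-axis gives I_y = 122.0285 cm⁴.
Polar second moment: J = I_x + I_y = 895.6851 cm⁴.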